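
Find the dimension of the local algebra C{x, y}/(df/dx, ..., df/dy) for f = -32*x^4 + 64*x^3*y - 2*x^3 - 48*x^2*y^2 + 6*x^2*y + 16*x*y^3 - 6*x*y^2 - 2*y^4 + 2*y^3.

6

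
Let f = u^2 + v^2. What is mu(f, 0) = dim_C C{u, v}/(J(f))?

The Hessian of f at 0 has rank 2. Corank 0: nondegenerate Morse point, so A_1.

1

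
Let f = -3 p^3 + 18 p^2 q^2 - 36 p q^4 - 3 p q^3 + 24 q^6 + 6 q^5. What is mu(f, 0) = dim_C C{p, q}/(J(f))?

7

The Hessian of f at 0 is [[0, 0], [0, 0]] with rank 0, so corank 2. A Groebner basis of the Jacobian ideal J(f) in C{p,q} is {-p^2/4 + q^4 - q^3/12, p^3, p^2*q + p^2/12 + q^3/36, -p^2/2 + p*q^2 - q^3/6}; counting standard monomials gives mu = 7. Corank 2; j^3 = -3*p^3 is a perfect cube, so E-series; the 4-jet and mu = 7 give E_7.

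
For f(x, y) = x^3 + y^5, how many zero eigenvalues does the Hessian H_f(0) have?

2

Hessian at 0 has rank 0.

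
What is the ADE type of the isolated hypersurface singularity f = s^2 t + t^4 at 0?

D5

The Hessian of f at 0 has rank 0. Corank 2; j^3 = s^2*t has shape L^2 M (L != M), so D-series; mu = 5 gives D_5.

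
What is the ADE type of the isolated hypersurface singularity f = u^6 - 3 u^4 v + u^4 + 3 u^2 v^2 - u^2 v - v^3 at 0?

D_{4}

The Hessian of f at 0 has rank 0. Corank 2; j^3 = -v*(u^2 + v^2) splits into three distinct lines over C (the quadratic factor has nonzero discriminant), so D_4.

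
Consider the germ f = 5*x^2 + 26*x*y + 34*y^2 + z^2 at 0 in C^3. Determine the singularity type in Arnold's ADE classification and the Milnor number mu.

The Hessian of f at 0 has rank 3. Corank 0: nondegenerate Morse point, so A_1.

Type A1, Milnor number mu = 1.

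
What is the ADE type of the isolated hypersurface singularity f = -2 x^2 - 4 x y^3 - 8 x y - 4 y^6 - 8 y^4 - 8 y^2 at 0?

The Hessian of f at 0 has rank 1. Corank 1: A-series; mu = 5 gives A_5.

A_5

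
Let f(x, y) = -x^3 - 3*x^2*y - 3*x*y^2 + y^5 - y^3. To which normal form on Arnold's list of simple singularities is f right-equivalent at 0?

E_{8}

The Hessian of f at 0 is [[0, 0], [0, 0]] with rank 0, so corank 2. A Groebner basis of the Jacobian ideal J(f) in C{x,y} is {y^4, x^2 + 2*x*y + y^2}; counting standard monomials gives mu = 8. Corank 2; j^3 = -(x + y)^3 is a perfect cube, so E-series; the 5-jet and mu = 8 give E_8.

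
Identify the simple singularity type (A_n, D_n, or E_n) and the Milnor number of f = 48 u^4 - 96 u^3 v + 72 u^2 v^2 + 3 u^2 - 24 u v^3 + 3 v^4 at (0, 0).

Type A3, Milnor number mu = 3.

The Hessian of f at 0 is [[6, 0], [0, 0]] with rank 1, so corank 1. A Groebner basis of the Jacobian ideal J(f) in C{u,v} is {v^3, u}; counting standard monomials gives mu = 3. Corank 1: A-series; mu = 3 gives A_3.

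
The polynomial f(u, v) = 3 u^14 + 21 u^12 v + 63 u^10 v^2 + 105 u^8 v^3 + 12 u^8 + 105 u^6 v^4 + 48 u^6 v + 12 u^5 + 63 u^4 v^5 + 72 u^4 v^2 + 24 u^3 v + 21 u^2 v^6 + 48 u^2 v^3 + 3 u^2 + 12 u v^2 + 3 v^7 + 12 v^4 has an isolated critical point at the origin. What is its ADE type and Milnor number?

Type A_6, Milnor number mu = 6.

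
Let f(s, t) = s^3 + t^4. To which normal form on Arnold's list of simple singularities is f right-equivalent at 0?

E_6

The Hessian of f at 0 has rank 0. Corank 2; j^3 = s^3 is a perfect cube, so E-series; the 4-jet and mu = 6 give E_6.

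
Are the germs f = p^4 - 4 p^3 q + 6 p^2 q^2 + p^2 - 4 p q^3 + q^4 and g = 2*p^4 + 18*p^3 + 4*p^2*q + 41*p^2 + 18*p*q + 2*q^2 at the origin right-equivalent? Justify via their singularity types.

The Hessian of f at 0 is [[2, 0], [0, 0]] with rank 1, so corank 1. A Groebner basis of the Jacobian ideal J(f) in C{p,q} is {q^3, p}; counting standard monomials gives mu = 3. Corank 1: A-series; mu = 3 gives A_3. The Hessian of g at 0 is [[82, 18], [18, 4]] with rank 2, so corank 0. A Groebner basis of the Jacobian ideal J(g) in C{p,q} is {p, q}; counting standard monomials gives mu = 1. Corank 0: nondegenerate Morse point, so A_1. f is A_3 but g is A_1, hence not right-equivalent.

No.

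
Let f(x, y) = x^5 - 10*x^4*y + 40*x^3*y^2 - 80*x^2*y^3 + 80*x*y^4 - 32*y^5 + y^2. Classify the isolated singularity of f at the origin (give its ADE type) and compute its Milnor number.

Type A_{4}, Milnor number mu = 4.

The Hessian of f at 0 has rank 1. Corank 1: A-series; mu = 4 gives A_4.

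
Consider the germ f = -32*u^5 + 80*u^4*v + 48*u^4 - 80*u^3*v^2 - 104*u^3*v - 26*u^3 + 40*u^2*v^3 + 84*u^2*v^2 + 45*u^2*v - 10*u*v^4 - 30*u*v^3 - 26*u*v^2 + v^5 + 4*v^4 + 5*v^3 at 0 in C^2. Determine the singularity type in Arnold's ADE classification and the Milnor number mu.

The Hessian of f at 0 is [[0, 0], [0, 0]] with rank 0, so corank 2. A Groebner basis of the Jacobian ideal J(f) in C{u,v} is {v^3, u^2 + v^2/3, u*v}; counting standard monomials gives mu = 4. Corank 2; j^3 = -(2*u - v)*(13*u^2 - 16*u*v + 5*v^2) splits into three distinct lines over C (the quadratic factor has nonzero discriminant), so D_4.

Type D4, Milnor number mu = 4.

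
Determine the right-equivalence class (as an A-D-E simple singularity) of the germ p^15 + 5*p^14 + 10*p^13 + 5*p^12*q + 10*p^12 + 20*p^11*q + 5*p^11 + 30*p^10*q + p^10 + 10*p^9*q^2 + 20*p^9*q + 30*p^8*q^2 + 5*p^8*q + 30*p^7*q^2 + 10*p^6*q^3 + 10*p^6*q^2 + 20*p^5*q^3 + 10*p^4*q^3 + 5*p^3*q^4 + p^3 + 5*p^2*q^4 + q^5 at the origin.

The Hessian of f at 0 is [[0, 0], [0, 0]] with rank 0, so corank 2. A Groebner basis of the Jacobian ideal J(f) in C{p,q} is {q^4, p^2}; counting standard monomials gives mu = 8. Corank 2; j^3 = p^3 is a perfect cube, so E-series; the 5-jet and mu = 8 give E_8.

E8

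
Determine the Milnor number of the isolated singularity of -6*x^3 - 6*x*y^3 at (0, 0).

7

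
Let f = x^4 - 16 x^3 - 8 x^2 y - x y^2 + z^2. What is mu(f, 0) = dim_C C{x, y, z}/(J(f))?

The Hessian of f at 0 has rank 1. Corank 2; j^3 = -x*(4*x + y)^2 has shape L^2 M (L != M), so D-series; mu = 5 gives D_5.

5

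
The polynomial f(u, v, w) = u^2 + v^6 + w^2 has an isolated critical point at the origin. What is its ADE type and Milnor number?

Type A_5, Milnor number mu = 5.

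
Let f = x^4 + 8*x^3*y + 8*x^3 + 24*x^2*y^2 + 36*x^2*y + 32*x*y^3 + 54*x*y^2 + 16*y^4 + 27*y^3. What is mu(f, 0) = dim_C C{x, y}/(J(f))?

6

The Hessian of f at 0 has rank 0. Corank 2; j^3 = (2*x + 3*y)^3 is a perfect cube, so E-series; the 4-jet and mu = 6 give E_6.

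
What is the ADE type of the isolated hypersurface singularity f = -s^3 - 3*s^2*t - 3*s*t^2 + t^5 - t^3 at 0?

E_8

The Hessian of f at 0 is [[0, 0], [0, 0]] with rank 0, so corank 2. A Groebner basis of the Jacobian ideal J(f) in C{s,t} is {t^4, s^2 + 2*s*t + t^2}; counting standard monomials gives mu = 8. Corank 2; j^3 = -(s + t)^3 is a perfect cube, so E-series; the 5-jet and mu = 8 give E_8.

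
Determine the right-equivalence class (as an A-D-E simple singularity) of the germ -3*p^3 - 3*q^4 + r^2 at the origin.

E6

The Hessian of f at 0 has rank 1. Corank 2; j^3 = -3*p^3 is a perfect cube, so E-series; the 4-jet and mu = 6 give E_6.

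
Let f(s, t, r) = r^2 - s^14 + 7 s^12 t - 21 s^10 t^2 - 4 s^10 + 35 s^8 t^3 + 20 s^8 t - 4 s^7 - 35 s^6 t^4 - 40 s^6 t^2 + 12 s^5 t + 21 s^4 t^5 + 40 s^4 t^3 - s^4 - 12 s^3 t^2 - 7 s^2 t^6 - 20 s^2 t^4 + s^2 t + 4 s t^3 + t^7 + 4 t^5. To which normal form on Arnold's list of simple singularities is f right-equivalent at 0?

The Hessian of f at 0 has rank 1. Corank 2; j^3 = s^2*t has shape L^2 M (L != M), so D-series; mu = 8 gives D_8.

D8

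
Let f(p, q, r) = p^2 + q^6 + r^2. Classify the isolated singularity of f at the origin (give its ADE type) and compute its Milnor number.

Type A5, Milnor number mu = 5.

The Hessian of f at 0 has rank 2. Corank 1: A-series; mu = 5 gives A_5.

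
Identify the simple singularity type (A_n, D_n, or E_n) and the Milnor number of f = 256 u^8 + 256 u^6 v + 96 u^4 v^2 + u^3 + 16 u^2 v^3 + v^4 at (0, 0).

The Hessian of f at 0 has rank 0. Corank 2; j^3 = u^3 is a perfect cube, so E-series; the 4-jet and mu = 6 give E_6.

Type E6, Milnor number mu = 6.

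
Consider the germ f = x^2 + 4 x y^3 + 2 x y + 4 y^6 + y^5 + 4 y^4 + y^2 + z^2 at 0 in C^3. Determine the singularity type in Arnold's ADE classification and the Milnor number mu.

Type A_{4}, Milnor number mu = 4.

The Hessian of f at 0 is [[2, 2, 0], [2, 2, 0], [0, 0, 2]] with rank 2, so corank 1. A Groebner basis of the Jacobian ideal J(f) in C{x,y,z} is {x/2 + y^3 + y/2, x^2 - y^2, x*y + y^2, z}; counting standard monomials gives mu = 4. Corank 1: A-series; mu = 4 gives A_4.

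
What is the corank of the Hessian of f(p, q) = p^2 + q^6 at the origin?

1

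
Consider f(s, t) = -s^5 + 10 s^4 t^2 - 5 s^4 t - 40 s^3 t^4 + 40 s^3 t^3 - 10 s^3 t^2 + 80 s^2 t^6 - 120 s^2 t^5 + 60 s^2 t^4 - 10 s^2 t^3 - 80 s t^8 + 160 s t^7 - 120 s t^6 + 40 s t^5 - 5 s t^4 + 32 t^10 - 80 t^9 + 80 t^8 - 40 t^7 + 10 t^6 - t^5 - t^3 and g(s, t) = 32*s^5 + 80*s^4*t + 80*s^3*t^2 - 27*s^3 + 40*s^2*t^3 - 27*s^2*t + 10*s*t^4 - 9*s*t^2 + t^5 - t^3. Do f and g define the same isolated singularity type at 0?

The Hessian of f at 0 is [[0, 0], [0, 0]] with rank 0, so corank 2. A Groebner basis of the Jacobian ideal J(f) in C{s,t} is {s^4 + 4*s^3*t, t^2}; counting standard monomials gives mu = 8. Corank 2; j^3 = -t^3 is a perfect cube, so E-series; the 5-jet and mu = 8 give E_8. The Hessian of g at 0 is [[0, 0], [0, 0]] with rank 0, so corank 2. A Groebner basis of the Jacobian ideal J(g) in C{s,t} is {t^5, s*t^3 + 3*t^4/8, s^2 + 2*s*t/3 + t^2/9}; counting standard monomials gives mu = 8. Corank 2; j^3 = -(3*s + t)^3 is a perfect cube, so E-series; the 5-jet and mu = 8 give E_8. Both have type E_8, hence right-equivalent.

Yes.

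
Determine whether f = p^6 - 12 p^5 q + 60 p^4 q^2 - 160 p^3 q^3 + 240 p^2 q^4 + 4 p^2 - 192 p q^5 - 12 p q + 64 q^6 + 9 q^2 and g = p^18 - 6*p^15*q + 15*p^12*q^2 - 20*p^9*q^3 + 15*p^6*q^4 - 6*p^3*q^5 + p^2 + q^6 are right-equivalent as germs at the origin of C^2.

Yes.

The Hessian of f at 0 has rank 1. Corank 1: A-series; mu = 5 gives A_5. The Hessian of g at 0 has rank 1. Corank 1: A-series; mu = 5 gives A_5. Both have type A_5, hence right-equivalent.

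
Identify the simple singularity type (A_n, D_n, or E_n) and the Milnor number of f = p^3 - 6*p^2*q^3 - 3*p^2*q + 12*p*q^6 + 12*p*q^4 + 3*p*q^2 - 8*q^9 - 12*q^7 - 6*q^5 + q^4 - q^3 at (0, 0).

The Hessian of f at 0 has rank 0. Corank 2; j^3 = (p - q)^3 is a perfect cube, so E-series; the 4-jet and mu = 6 give E_6.

Type E6, Milnor number mu = 6.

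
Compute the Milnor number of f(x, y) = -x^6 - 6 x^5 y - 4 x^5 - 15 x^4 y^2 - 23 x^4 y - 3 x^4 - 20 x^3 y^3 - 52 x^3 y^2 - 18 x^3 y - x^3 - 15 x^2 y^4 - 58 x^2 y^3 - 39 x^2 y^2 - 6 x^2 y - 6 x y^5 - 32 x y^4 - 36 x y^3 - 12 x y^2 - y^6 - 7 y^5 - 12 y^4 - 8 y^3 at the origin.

8

The Hessian of f at 0 is [[0, 0], [0, 0]] with rank 0, so corank 2. A Groebner basis of the Jacobian ideal J(f) in C{x,y} is {-7*x^2/8 + x*y^3 - 7*x*y^2/4 - 7*x*y/2 - 7*y^3/2 - 7*y^2/2, x^2/2 + x*y^2 + 2*x*y + y^4 + 2*y^3 + 2*y^2, x^3 + 3*x^2/2 - 9*x*y^2 + 6*x*y - 10*y^3 + 6*y^2, x^2*y - x^2/4 + 7*x*y^2/2 - x*y + 3*y^3 - y^2}; counting standard monomials gives mu = 8. Corank 2; j^3 = -(x + 2*y)^3 is a perfect cube, so E-series; the 5-jet and mu = 8 give E_8.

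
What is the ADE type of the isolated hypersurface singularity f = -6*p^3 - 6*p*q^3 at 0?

E7

The Hessian of f at 0 has rank 0. Corank 2; j^3 = -6*p^3 is a perfect cube, so E-series; the 4-jet and mu = 7 give E_7.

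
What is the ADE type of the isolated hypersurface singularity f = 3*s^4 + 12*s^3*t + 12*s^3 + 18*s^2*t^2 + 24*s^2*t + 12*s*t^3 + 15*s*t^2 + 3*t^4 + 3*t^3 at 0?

D_{5}

The Hessian of f at 0 has rank 0. Corank 2; j^3 = 3*(s + t)*(2*s + t)^2 has shape L^2 M (L != M), so D-series; mu = 5 gives D_5.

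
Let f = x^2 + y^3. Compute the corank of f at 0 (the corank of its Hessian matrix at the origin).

The Hessian at 0 is [[2, 0], [0, 0]] of rank 1; hence corank 1.

1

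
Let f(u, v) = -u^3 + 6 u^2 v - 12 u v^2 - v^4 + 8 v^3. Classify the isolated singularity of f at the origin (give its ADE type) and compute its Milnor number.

The Hessian of f at 0 is [[0, 0], [0, 0]] with rank 0, so corank 2. A Groebner basis of the Jacobian ideal J(f) in C{u,v} is {v^3, u^2 - 4*u*v + 4*v^2}; counting standard monomials gives mu = 6. Corank 2; j^3 = -(u - 2*v)^3 is a perfect cube, so E-series; the 4-jet and mu = 6 give E_6.

Type E_{6}, Milnor number mu = 6.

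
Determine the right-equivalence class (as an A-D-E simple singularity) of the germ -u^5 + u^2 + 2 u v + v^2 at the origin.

A_4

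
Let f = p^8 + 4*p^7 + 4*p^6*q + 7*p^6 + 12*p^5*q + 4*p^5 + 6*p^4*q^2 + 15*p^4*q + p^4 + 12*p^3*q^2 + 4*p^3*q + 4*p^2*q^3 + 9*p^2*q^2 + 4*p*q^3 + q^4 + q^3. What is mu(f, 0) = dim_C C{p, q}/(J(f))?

The Hessian of f at 0 has rank 0. Corank 2; j^3 = q^3 is a perfect cube, so E-series; the 4-jet and mu = 6 give E_6.

6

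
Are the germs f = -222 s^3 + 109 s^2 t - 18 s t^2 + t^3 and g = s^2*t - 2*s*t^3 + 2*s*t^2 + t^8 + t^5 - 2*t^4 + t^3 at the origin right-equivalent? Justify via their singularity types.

The Hessian of f at 0 is [[0, 0], [0, 0]] with rank 0, so corank 2. A Groebner basis of the Jacobian ideal J(f) in C{s,t} is {t^3, s^2 - 3*t^2/107, s*t - 18*t^2/107}; counting standard monomials gives mu = 4. Corank 2; j^3 = -(6*s - t)*(37*s^2 - 12*s*t + t^2) splits into three distinct lines over C (the quadratic factor has nonzero discriminant), so D_4. The Hessian of g at 0 is [[0, 0], [0, 0]] with rank 0, so corank 2. A Groebner basis of the Jacobian ideal J(g) in C{s,t} is {s^4 - 6*s^3 - 14*s^2*t - s^2/2 - 21*s*t^2/2 - 7*s*t/2 - 3*t^2, s^3*t + 3*s^3 + 6*s^2*t + s^2/8 + 31*s*t^2/8 + 9*s*t/8 + t^2, -s^3 + s^2*t^2 - s^2*t, -s*t + t^3 - t^2}; counting standard monomials gives mu = 9. Corank 2; j^3 = t*(s + t)^2 has shape L^2 M (L != M), so D-series; mu = 9 gives D_9. f is D_4 but g is D_9, hence not right-equivalent.

No.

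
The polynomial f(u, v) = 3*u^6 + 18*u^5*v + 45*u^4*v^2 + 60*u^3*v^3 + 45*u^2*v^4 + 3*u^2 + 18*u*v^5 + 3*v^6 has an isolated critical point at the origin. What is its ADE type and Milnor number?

Type A5, Milnor number mu = 5.

The Hessian of f at 0 has rank 1. Corank 1: A-series; mu = 5 gives A_5.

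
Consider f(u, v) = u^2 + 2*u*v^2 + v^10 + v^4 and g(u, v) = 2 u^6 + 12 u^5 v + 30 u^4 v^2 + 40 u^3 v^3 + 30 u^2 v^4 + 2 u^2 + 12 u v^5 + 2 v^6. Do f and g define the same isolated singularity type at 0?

No.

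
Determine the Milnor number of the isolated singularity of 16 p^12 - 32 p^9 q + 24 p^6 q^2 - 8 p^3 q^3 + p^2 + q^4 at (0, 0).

3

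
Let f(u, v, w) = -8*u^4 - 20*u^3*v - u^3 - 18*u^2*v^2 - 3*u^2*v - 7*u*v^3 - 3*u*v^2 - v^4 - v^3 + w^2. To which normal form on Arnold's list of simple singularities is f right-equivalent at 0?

E_7

The Hessian of f at 0 has rank 1. Corank 2; j^3 = -(u + v)^3 is a perfect cube, so E-series; the 4-jet and mu = 7 give E_7.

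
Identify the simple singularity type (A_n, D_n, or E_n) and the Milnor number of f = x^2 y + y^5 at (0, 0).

Type D_6, Milnor number mu = 6.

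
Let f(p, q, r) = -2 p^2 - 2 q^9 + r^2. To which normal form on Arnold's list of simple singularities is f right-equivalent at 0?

A_{8}

The Hessian of f at 0 has rank 2. Corank 1: A-series; mu = 8 gives A_8.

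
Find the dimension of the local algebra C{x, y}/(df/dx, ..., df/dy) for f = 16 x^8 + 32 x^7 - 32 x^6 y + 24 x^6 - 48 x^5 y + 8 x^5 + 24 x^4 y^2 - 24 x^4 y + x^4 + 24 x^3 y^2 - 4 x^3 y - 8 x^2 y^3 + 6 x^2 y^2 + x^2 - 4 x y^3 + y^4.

3

The Hessian of f at 0 is [[2, 0], [0, 0]] with rank 1, so corank 1. A Groebner basis of the Jacobian ideal J(f) in C{x,y} is {y^3, x}; counting standard monomials gives mu = 3. Corank 1: A-series; mu = 3 gives A_3.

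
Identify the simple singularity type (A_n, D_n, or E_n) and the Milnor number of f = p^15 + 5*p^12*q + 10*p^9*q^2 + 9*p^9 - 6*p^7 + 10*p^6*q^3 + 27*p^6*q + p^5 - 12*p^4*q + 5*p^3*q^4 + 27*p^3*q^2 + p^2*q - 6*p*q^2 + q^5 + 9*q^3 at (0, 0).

Type D_{6}, Milnor number mu = 6.

The Hessian of f at 0 is [[0, 0], [0, 0]] with rank 0, so corank 2. A Groebner basis of the Jacobian ideal J(f) in C{p,q} is {-p*q/81 + q^4 + q^2/27, p*q^2 - 3*q^3, p^2 - 481*p*q/81 + 238*q^2/27}; counting standard monomials gives mu = 6. Corank 2; j^3 = q*(p - 3*q)^2 has shape L^2 M (L != M), so D-series; mu = 6 gives D_6.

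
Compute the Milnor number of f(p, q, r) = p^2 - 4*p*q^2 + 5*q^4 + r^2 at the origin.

3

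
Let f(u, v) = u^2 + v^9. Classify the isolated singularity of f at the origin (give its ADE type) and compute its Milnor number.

Type A8, Milnor number mu = 8.

The Hessian of f at 0 is [[2, 0], [0, 0]] with rank 1, so corank 1. A Groebner basis of the Jacobian ideal J(f) in C{u,v} is {v^8, u}; counting standard monomials gives mu = 8. Corank 1: A-series; mu = 8 gives A_8.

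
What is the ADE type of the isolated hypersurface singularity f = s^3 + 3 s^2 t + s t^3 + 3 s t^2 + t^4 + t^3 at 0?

E7

The Hessian of f at 0 has rank 0. Corank 2; j^3 = (s + t)^3 is a perfect cube, so E-series; the 4-jet and mu = 7 give E_7.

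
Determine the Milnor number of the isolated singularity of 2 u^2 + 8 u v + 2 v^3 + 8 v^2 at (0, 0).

The Hessian of f at 0 is [[4, 8], [8, 16]] with rank 1, so corank 1. A Groebner basis of the Jacobian ideal J(f) in C{u,v} is {v^2, u + 2*v}; counting standard monomials gives mu = 2. Corank 1: A-series; mu = 2 gives A_2.

2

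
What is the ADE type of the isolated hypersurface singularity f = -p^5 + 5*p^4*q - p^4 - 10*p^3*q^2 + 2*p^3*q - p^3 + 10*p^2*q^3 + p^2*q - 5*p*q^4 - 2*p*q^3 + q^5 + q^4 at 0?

D5

The Hessian of f at 0 has rank 0. Corank 2; j^3 = -p^2*(p - q) has shape L^2 M (L != M), so D-series; mu = 5 gives D_5.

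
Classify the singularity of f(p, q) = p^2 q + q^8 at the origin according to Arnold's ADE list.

D_9

The Hessian of f at 0 has rank 0. Corank 2; j^3 = p^2*q has shape L^2 M (L != M), so D-series; mu = 9 gives D_9.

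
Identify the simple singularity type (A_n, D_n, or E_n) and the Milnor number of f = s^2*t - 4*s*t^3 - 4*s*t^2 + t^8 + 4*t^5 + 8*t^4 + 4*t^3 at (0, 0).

The Hessian of f at 0 is [[0, 0], [0, 0]] with rank 0, so corank 2. A Groebner basis of the Jacobian ideal J(f) in C{s,t} is {s^4 - 12*s^3 + 56*s^2*t + 8*s^2 - 104*s*t^2 + 8*s*t - 48*t^2, s^3*t - 3*s^3 + 12*s^2*t + s^2 - 18*s*t^2 + 2*s*t - 8*t^2, -s^3/2 + s^2*t^2 + s^2*t, -s*t/2 + t^3 + t^2}; counting standard monomials gives mu = 9. Corank 2; j^3 = t*(s - 2*t)^2 has shape L^2 M (L != M), so D-series; mu = 9 gives D_9.

Type D_{9}, Milnor number mu = 9.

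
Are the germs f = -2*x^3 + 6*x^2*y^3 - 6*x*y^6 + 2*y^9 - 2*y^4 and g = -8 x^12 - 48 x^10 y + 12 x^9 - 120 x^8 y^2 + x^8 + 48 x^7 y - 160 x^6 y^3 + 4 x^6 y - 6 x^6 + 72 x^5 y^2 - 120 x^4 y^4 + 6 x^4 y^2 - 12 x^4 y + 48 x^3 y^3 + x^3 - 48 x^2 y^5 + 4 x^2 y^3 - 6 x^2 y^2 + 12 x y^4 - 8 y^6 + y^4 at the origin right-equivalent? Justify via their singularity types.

The Hessian of f at 0 is [[0, 0], [0, 0]] with rank 0, so corank 2. A Groebner basis of the Jacobian ideal J(f) in C{x,y} is {y^3, x^2}; counting standard monomials gives mu = 6. Corank 2; j^3 = -2*x^3 is a perfect cube, so E-series; the 4-jet and mu = 6 give E_6. The Hessian of g at 0 is [[0, 0], [0, 0]] with rank 0, so corank 2. A Groebner basis of the Jacobian ideal J(g) in C{x,y} is {x^3, x^2*y, -x^2/4 + x*y^2, y^3}; counting standard monomials gives mu = 6. Corank 2; j^3 = x^3 is a perfect cube, so E-series; the 4-jet and mu = 6 give E_6. Both have type E_6, hence right-equivalent.

Yes.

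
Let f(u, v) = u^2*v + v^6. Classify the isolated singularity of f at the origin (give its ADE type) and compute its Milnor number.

Type D7, Milnor number mu = 7.

The Hessian of f at 0 has rank 0. Corank 2; j^3 = u^2*v has shape L^2 M (L != M), so D-series; mu = 7 gives D_7.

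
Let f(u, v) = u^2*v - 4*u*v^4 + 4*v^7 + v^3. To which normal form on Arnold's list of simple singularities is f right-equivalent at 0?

D_{4}

The Hessian of f at 0 is [[0, 0], [0, 0]] with rank 0, so corank 2. A Groebner basis of the Jacobian ideal J(f) in C{u,v} is {v^3, u^2 + 3*v^2, u*v}; counting standard monomials gives mu = 4. Corank 2; j^3 = v*(u^2 + v^2) splits into three distinct lines over C (the quadratic factor has nonzero discriminant), so D_4.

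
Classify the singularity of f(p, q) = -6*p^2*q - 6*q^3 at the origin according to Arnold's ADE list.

D4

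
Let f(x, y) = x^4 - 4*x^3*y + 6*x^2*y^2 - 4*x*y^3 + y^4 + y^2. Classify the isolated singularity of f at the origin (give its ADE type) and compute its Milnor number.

Type A3, Milnor number mu = 3.

The Hessian of f at 0 is [[0, 0], [0, 2]] with rank 1, so corank 1. A Groebner basis of the Jacobian ideal J(f) in C{x,y} is {x^3, y}; counting standard monomials gives mu = 3. Corank 1: A-series; mu = 3 gives A_3.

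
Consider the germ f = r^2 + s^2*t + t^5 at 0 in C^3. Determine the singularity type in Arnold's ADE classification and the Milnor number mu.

The Hessian of f at 0 has rank 1. Corank 2; j^3 = s^2*t has shape L^2 M (L != M), so D-series; mu = 6 gives D_6.

Type D_{6}, Milnor number mu = 6.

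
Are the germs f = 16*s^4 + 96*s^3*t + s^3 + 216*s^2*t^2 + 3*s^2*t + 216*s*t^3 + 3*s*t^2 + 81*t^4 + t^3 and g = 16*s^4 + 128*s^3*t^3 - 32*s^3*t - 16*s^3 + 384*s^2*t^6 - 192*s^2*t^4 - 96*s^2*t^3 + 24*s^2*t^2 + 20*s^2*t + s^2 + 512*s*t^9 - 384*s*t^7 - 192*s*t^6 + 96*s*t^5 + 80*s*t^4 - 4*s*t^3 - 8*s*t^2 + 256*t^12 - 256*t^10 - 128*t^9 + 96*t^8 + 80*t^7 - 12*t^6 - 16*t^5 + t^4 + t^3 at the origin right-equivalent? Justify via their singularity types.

No.

The Hessian of f at 0 is [[0, 0], [0, 0]] with rank 0, so corank 2. A Groebner basis of the Jacobian ideal J(f) in C{s,t} is {t^4, s*t^2 + 7*t^3/6, s^2 + 2*s*t + t^2}; counting standard monomials gives mu = 6. Corank 2; j^3 = (s + t)^3 is a perfect cube, so E-series; the 4-jet and mu = 6 give E_6. The Hessian of g at 0 is [[2, 0], [0, 0]] with rank 1, so corank 1. A Groebner basis of the Jacobian ideal J(g) in C{s,t} is {t^2, s}; counting standard monomials gives mu = 2. Corank 1: A-series; mu = 2 gives A_2. f is E_6 but g is A_2, hence not right-equivalent.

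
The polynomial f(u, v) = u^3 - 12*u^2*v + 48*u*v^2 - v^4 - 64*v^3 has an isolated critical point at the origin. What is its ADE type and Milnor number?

Type E_{6}, Milnor number mu = 6.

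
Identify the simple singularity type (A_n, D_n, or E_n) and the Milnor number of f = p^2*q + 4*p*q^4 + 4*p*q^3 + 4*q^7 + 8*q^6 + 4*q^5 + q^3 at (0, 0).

Type D4, Milnor number mu = 4.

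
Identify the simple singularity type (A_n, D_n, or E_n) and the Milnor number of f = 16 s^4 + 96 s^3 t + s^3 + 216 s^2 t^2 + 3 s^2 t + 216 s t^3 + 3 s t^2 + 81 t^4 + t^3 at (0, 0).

Type E6, Milnor number mu = 6.

The Hessian of f at 0 has rank 0. Corank 2; j^3 = (s + t)^3 is a perfect cube, so E-series; the 4-jet and mu = 6 give E_6.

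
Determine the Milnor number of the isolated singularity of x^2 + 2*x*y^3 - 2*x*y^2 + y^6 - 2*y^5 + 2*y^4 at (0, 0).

3

The Hessian of f at 0 has rank 1. Corank 1: A-series; mu = 3 gives A_3.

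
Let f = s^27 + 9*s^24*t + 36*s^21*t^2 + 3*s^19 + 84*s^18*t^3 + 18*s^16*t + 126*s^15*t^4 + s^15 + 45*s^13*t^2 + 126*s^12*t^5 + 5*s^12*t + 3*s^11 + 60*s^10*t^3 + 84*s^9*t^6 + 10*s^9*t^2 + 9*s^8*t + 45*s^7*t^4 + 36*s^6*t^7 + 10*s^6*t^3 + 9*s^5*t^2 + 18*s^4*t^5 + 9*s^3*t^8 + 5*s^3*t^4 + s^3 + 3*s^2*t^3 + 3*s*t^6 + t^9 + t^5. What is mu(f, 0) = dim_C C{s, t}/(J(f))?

The Hessian of f at 0 has rank 0. Corank 2; j^3 = s^3 is a perfect cube, so E-series; the 5-jet and mu = 8 give E_8.

8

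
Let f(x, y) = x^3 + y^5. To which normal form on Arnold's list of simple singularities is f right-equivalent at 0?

E8

The Hessian of f at 0 has rank 0. Corank 2; j^3 = x^3 is a perfect cube, so E-series; the 5-jet and mu = 8 give E_8.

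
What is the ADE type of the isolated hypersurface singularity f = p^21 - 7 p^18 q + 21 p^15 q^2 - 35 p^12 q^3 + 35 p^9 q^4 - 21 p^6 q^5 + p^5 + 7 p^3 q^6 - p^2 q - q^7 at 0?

D8

The Hessian of f at 0 has rank 0. Corank 2; j^3 = -p^2*q has shape L^2 M (L != M), so D-series; mu = 8 gives D_8.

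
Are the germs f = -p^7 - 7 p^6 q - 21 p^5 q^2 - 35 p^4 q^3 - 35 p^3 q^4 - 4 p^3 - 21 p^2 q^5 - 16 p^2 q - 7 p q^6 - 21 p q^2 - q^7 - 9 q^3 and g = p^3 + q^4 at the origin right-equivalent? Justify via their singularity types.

The Hessian of f at 0 is [[0, 0], [0, 0]] with rank 0, so corank 2. A Groebner basis of the Jacobian ideal J(f) in C{p,q} is {128*p*q/7 + q^6 + 192*q^2/7, p*q^2 + 3*q^3/2, p^2 + 5*p*q/2 + 3*q^2/2}; counting standard monomials gives mu = 8. Corank 2; j^3 = -(p + q)*(2*p + 3*q)^2 has shape L^2 M (L != M), so D-series; mu = 8 gives D_8. The Hessian of g at 0 is [[0, 0], [0, 0]] with rank 0, so corank 2. A Groebner basis of the Jacobian ideal J(g) in C{p,q} is {q^3, p^2}; counting standard monomials gives mu = 6. Corank 2; j^3 = p^3 is a perfect cube, so E-series; the 4-jet and mu = 6 give E_6. f is D_8 but g is E_6, hence not right-equivalent.

No.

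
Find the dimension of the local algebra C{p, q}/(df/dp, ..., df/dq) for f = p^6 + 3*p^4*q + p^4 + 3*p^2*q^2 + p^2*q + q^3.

4

The Hessian of f at 0 is [[0, 0], [0, 0]] with rank 0, so corank 2. A Groebner basis of the Jacobian ideal J(f) in C{p,q} is {q^3, p^2 + 3*q^2, p*q}; counting standard monomials gives mu = 4. Corank 2; j^3 = q*(p^2 + q^2) splits into three distinct lines over C (the quadratic factor has nonzero discriminant), so D_4.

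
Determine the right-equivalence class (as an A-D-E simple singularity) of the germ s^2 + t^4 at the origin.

A_{3}

The Hessian of f at 0 has rank 1. Corank 1: A-series; mu = 3 gives A_3.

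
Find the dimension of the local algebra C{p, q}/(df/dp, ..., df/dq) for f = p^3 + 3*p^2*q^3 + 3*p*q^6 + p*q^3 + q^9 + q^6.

The Hessian of f at 0 is [[0, 0], [0, 0]] with rank 0, so corank 2. A Groebner basis of the Jacobian ideal J(f) in C{p,q} is {p^3, p*q^2, 3*p^2 + q^3}; counting standard monomials gives mu = 7. Corank 2; j^3 = p^3 is a perfect cube, so E-series; the 4-jet and mu = 7 give E_7.

7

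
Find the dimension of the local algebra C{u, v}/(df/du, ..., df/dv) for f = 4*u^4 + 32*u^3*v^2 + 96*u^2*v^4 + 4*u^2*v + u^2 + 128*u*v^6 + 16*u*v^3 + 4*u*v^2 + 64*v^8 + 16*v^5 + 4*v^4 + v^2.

1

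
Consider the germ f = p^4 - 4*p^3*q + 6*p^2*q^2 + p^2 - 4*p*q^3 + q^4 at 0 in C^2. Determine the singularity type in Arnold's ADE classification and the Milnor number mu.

The Hessian of f at 0 has rank 1. Corank 1: A-series; mu = 3 gives A_3.

Type A3, Milnor number mu = 3.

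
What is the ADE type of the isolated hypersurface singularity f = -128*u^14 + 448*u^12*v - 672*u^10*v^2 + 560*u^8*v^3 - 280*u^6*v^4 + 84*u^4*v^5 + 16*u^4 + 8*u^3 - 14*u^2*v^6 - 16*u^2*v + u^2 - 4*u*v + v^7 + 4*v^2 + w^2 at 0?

The Hessian of f at 0 has rank 2. Corank 1: A-series; mu = 6 gives A_6.

A_6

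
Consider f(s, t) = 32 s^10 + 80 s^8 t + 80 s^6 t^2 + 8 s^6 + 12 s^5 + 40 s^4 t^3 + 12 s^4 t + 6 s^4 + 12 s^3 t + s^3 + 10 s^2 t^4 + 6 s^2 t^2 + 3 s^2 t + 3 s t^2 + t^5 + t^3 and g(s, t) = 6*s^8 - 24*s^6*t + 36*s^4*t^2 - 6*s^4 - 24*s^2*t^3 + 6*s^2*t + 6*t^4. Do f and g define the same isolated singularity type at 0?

No.

The Hessian of f at 0 has rank 0. Corank 2; j^3 = (s + t)^3 is a perfect cube, so E-series; the 5-jet and mu = 8 give E_8. The Hessian of g at 0 has rank 0. Corank 2; j^3 = 6*s^2*t has shape L^2 M (L != M), so D-series; mu = 5 gives D_5. f is E_8 but g is D_5, hence not right-equivalent.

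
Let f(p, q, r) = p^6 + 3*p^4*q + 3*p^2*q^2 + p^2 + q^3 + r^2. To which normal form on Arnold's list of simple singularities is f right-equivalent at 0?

The Hessian of f at 0 has rank 2. Corank 1: A-series; mu = 2 gives A_2.

A_2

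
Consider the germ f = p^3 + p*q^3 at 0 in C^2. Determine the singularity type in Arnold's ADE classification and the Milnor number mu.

Type E7, Milnor number mu = 7.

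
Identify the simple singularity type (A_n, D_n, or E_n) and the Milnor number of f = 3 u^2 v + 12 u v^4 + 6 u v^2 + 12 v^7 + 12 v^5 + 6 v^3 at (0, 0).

Type D_4, Milnor number mu = 4.

The Hessian of f at 0 is [[0, 0], [0, 0]] with rank 0, so corank 2. A Groebner basis of the Jacobian ideal J(f) in C{u,v} is {v^3, u^2 + 2*v^2, u*v + v^2}; counting standard monomials gives mu = 4. Corank 2; j^3 = 3*v*(u^2 + 2*u*v + 2*v^2) splits into three distinct lines over C (the quadratic factor has nonzero discriminant), so D_4.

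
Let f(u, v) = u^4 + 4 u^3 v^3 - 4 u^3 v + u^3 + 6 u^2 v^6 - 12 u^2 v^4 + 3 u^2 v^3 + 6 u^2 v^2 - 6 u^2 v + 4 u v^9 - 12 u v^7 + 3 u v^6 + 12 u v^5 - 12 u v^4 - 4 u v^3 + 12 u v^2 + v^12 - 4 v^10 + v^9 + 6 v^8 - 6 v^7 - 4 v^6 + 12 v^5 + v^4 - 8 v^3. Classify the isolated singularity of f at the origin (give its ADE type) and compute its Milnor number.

Type E_{6}, Milnor number mu = 6.

The Hessian of f at 0 has rank 0. Corank 2; j^3 = (u - 2*v)^3 is a perfect cube, so E-series; the 4-jet and mu = 6 give E_6.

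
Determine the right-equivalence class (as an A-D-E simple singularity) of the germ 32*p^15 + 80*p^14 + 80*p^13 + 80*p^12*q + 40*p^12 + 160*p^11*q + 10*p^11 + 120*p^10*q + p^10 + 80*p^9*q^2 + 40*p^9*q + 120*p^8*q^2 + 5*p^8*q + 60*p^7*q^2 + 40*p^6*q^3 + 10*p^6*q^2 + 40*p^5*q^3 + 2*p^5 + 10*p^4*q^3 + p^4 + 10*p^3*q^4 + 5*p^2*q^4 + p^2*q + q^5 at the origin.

The Hessian of f at 0 has rank 0. Corank 2; j^3 = p^2*q has shape L^2 M (L != M), so D-series; mu = 6 gives D_6.

D_{6}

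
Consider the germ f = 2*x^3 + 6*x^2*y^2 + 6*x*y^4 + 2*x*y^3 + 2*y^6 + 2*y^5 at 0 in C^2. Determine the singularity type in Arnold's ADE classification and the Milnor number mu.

The Hessian of f at 0 has rank 0. Corank 2; j^3 = 2*x^3 is a perfect cube, so E-series; the 4-jet and mu = 7 give E_7.

Type E_7, Milnor number mu = 7.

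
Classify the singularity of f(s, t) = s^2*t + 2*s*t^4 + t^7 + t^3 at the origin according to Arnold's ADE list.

D4

The Hessian of f at 0 has rank 0. Corank 2; j^3 = t*(s^2 + t^2) splits into three distinct lines over C (the quadratic factor has nonzero discriminant), so D_4.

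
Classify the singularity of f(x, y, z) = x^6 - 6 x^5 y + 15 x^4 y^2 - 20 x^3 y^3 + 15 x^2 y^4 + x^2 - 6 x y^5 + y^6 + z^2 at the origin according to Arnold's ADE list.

A_5

The Hessian of f at 0 is [[2, 0, 0], [0, 0, 0], [0, 0, 2]] with rank 2, so corank 1. A Groebner basis of the Jacobian ideal J(f) in C{x,y,z} is {y^5, x, z}; counting standard monomials gives mu = 5. Corank 1: A-series; mu = 5 gives A_5.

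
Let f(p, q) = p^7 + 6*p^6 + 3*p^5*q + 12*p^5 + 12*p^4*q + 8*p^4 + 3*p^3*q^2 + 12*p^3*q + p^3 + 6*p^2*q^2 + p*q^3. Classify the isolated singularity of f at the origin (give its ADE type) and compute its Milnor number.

Type E_7, Milnor number mu = 7.

The Hessian of f at 0 is [[0, 0], [0, 0]] with rank 0, so corank 2. A Groebner basis of the Jacobian ideal J(f) in C{p,q} is {3*p^2/4 + q^4 + q^3/4, p^3, p^2*q - p^2/4 - q^3/12, p^2 + p*q^2 + q^3/3}; counting standard monomials gives mu = 7. Corank 2; j^3 = p^3 is a perfect cube, so E-series; the 4-jet and mu = 7 give E_7.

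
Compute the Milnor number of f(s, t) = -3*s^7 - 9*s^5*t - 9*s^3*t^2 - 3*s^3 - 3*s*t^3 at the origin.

7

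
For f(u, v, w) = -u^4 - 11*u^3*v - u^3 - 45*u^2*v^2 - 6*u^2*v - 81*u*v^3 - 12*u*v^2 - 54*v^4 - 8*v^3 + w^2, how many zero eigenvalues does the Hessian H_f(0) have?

2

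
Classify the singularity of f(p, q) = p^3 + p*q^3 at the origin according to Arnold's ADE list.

E7

The Hessian of f at 0 is [[0, 0], [0, 0]] with rank 0, so corank 2. A Groebner basis of the Jacobian ideal J(f) in C{p,q} is {p^3, p*q^2, 3*p^2 + q^3}; counting standard monomials gives mu = 7. Corank 2; j^3 = p^3 is a perfect cube, so E-series; the 4-jet and mu = 7 give E_7.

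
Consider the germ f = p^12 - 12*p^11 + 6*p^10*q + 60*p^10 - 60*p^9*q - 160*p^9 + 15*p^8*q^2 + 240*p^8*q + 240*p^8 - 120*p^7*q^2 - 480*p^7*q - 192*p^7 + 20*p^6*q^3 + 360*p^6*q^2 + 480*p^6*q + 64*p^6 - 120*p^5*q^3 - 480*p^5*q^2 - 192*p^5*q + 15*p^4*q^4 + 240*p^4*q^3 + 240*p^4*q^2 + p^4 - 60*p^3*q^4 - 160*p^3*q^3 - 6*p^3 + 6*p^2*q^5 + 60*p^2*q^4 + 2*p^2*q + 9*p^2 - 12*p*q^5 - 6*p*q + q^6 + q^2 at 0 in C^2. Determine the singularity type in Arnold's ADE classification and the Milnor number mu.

The Hessian of f at 0 is [[18, -6], [-6, 2]] with rank 1, so corank 1. A Groebner basis of the Jacobian ideal J(f) in C{p,q} is {p*q^2 - 27*p*q + 81*p + 6*q^2 - 27*q, -135*p*q + 486*p + q^3 + 27*q^2 - 162*q, p^2 - 3*p + q}; counting standard monomials gives mu = 5. Corank 1: A-series; mu = 5 gives A_5.

Type A5, Milnor number mu = 5.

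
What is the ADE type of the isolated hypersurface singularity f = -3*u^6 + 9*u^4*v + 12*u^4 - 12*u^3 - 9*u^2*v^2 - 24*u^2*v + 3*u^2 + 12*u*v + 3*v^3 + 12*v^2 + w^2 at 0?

The Hessian of f at 0 has rank 2. Corank 1: A-series; mu = 2 gives A_2.

A_2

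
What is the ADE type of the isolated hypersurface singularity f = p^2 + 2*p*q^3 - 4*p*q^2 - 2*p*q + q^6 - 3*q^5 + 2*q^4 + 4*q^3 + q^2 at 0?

A_{4}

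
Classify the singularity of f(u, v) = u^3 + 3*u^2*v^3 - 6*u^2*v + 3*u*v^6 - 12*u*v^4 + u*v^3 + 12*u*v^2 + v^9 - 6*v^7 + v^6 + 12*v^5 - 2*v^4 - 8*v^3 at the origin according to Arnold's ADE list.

The Hessian of f at 0 is [[0, 0], [0, 0]] with rank 0, so corank 2. A Groebner basis of the Jacobian ideal J(f) in C{u,v} is {u^3 - 6*u^2*v - 48*u^2 + 192*u*v - 192*v^2, 6*u^2 + u*v^2 - 24*u*v + 24*v^2, 3*u^2 - 12*u*v + v^3 + 12*v^2}; counting standard monomials gives mu = 7. Corank 2; j^3 = (u - 2*v)^3 is a perfect cube, so E-series; the 4-jet and mu = 7 give E_7.

E_{7}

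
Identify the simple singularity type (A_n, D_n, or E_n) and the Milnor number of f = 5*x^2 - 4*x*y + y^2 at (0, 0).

The Hessian of f at 0 is [[10, -4], [-4, 2]] with rank 2, so corank 0. A Groebner basis of the Jacobian ideal J(f) in C{x,y} is {x, y}; counting standard monomials gives mu = 1. Corank 0: nondegenerate Morse point, so A_1.

Type A_1, Milnor number mu = 1.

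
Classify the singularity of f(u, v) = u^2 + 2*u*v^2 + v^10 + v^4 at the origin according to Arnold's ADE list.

A_{9}

The Hessian of f at 0 has rank 1. Corank 1: A-series; mu = 9 gives A_9.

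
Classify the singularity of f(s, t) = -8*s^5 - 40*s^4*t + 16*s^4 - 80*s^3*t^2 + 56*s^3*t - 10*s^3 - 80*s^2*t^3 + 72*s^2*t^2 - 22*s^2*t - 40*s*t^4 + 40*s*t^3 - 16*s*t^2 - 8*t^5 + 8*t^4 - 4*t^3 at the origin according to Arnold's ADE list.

D_4

The Hessian of f at 0 is [[0, 0], [0, 0]] with rank 0, so corank 2. A Groebner basis of the Jacobian ideal J(f) in C{s,t} is {t^3, s^2 + 2*t^2, s*t - t^2}; counting standard monomials gives mu = 4. Corank 2; j^3 = -2*(s + t)*(5*s^2 + 6*s*t + 2*t^2) splits into three distinct lines over C (the quadratic factor has nonzero discriminant), so D_4.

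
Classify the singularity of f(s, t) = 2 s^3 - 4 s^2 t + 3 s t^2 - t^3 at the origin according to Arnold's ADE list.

D_4

The Hessian of f at 0 has rank 0. Corank 2; j^3 = (s - t)*(2*s^2 - 2*s*t + t^2) splits into three distinct lines over C (the quadratic factor has nonzero discriminant), so D_4.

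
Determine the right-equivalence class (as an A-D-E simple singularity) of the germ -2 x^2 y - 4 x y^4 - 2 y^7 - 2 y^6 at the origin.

D_7

The Hessian of f at 0 is [[0, 0], [0, 0]] with rank 0, so corank 2. A Groebner basis of the Jacobian ideal J(f) in C{x,y} is {x*y + y^4, x^3, x^2*y, -x^2/6 + x*y^2}; counting standard monomials gives mu = 7. Corank 2; j^3 = -2*x^2*y has shape L^2 M (L != M), so D-series; mu = 7 gives D_7.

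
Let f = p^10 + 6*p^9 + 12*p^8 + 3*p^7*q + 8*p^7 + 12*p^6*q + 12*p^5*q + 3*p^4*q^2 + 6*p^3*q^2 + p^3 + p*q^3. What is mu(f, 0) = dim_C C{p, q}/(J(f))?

7

The Hessian of f at 0 is [[0, 0], [0, 0]] with rank 0, so corank 2. A Groebner basis of the Jacobian ideal J(f) in C{p,q} is {p^3, p*q^2, 3*p^2 + q^3}; counting standard monomials gives mu = 7. Corank 2; j^3 = p^3 is a perfect cube, so E-series; the 4-jet and mu = 7 give E_7.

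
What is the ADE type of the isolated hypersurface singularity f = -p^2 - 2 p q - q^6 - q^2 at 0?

A_{5}

The Hessian of f at 0 has rank 1. Corank 1: A-series; mu = 5 gives A_5.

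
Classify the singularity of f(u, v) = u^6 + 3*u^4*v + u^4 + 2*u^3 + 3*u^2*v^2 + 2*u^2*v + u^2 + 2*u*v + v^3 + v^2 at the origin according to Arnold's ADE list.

A_2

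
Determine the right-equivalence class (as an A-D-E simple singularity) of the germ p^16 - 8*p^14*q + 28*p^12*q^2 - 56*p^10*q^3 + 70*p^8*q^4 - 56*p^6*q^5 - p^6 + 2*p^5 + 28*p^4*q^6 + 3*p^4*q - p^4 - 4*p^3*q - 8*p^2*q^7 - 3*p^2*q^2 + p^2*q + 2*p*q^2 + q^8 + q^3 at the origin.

The Hessian of f at 0 is [[0, 0], [0, 0]] with rank 0, so corank 2. A Groebner basis of the Jacobian ideal J(f) in C{p,q} is {p^4 - p^3 - p*q - q^2, 9*p^3/8 - p^2/8 + p*q^3 + 6*p*q^2 + 31*p*q/8 + 3*q^3 + 4*q^2, -7*p^3/2 + p^2/2 - 14*p*q^2 - 21*p*q/2 + q^4 - 6*q^3 - 11*q^2, p^2*q - p*q - q^2}; counting standard monomials gives mu = 9. Corank 2; j^3 = q*(p + q)^2 has shape L^2 M (L != M), so D-series; mu = 9 gives D_9.

D_9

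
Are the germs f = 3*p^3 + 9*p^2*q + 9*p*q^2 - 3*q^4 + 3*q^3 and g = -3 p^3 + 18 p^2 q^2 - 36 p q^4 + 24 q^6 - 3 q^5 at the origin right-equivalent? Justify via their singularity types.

No.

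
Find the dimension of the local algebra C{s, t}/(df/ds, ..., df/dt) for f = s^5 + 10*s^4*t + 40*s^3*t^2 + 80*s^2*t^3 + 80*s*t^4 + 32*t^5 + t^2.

4

The Hessian of f at 0 has rank 1. Corank 1: A-series; mu = 4 gives A_4.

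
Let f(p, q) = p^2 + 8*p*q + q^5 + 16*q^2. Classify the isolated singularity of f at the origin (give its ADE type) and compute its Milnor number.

Type A_{4}, Milnor number mu = 4.

The Hessian of f at 0 is [[2, 8], [8, 32]] with rank 1, so corank 1. A Groebner basis of the Jacobian ideal J(f) in C{p,q} is {q^4, p + 4*q}; counting standard monomials gives mu = 4. Corank 1: A-series; mu = 4 gives A_4.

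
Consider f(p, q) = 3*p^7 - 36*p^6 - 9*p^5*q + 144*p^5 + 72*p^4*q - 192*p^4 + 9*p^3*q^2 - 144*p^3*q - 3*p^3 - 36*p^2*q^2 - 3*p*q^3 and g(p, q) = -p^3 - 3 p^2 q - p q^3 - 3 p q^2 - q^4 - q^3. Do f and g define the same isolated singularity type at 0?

The Hessian of f at 0 has rank 0. Corank 2; j^3 = -3*p^3 is a perfect cube, so E-series; the 4-jet and mu = 7 give E_7. The Hessian of g at 0 has rank 0. Corank 2; j^3 = -(p + q)^3 is a perfect cube, so E-series; the 4-jet and mu = 7 give E_7. Both have type E_7, hence right-equivalent.

Yes.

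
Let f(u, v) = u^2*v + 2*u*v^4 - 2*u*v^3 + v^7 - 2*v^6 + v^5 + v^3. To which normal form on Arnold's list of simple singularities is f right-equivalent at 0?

The Hessian of f at 0 is [[0, 0], [0, 0]] with rank 0, so corank 2. A Groebner basis of the Jacobian ideal J(f) in C{u,v} is {v^3, u^2 + 3*v^2, u*v}; counting standard monomials gives mu = 4. Corank 2; j^3 = v*(u^2 + v^2) splits into three distinct lines over C (the quadratic factor has nonzero discriminant), so D_4.

D_4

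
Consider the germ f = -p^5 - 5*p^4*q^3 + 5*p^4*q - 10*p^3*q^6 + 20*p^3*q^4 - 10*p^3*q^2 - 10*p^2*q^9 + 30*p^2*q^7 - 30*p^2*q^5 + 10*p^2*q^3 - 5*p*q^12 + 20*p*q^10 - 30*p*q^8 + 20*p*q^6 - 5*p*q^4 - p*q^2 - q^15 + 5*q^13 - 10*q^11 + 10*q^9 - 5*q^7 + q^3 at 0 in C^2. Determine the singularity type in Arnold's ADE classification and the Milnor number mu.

Type D_6, Milnor number mu = 6.

The Hessian of f at 0 is [[0, 0], [0, 0]] with rank 0, so corank 2. A Groebner basis of the Jacobian ideal J(f) in C{p,q} is {p^4 + q^2/5, q^3, p*q - q^2}; counting standard monomials gives mu = 6. Corank 2; j^3 = -q^2*(p - q) has shape L^2 M (L != M), so D-series; mu = 6 gives D_6.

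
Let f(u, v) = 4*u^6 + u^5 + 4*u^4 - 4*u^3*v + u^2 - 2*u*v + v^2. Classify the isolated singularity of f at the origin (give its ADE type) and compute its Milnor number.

The Hessian of f at 0 is [[2, -2], [-2, 2]] with rank 1, so corank 1. A Groebner basis of the Jacobian ideal J(f) in C{u,v} is {u/2 + v^3 - v/2, u^2 - v^2, u*v - v^2}; counting standard monomials gives mu = 4. Corank 1: A-series; mu = 4 gives A_4.

Type A4, Milnor number mu = 4.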